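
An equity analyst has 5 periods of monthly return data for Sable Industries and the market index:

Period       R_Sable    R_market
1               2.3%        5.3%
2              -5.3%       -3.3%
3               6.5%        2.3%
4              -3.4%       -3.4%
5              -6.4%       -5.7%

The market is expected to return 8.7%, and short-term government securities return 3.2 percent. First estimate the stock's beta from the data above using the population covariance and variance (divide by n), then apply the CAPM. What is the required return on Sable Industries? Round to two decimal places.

Mean R_i = (2.3 − 5.3 + 6.5 − 3.4 − 6.4) / 5 = -1.2600%
Mean R_m = (5.3 − 3.3 + 2.3 − 3.4 − 5.7) / 5 = -0.9600%
Σ(R_i − R̄_i)(R_m − R̄_m) = 86.6220  ⇒  Cov = 86.6220 / 5 = 17.3244
Σ(R_m − R̄_m)² = 83.7120  ⇒  Var(R_m) = 83.7120 / 5 = 16.7424
β = Cov / Var(R_m) = 17.3244 / 16.7424 = 1.0348
MRP = 8.7% − 3.2% = 5.50%
E(R) = R_f + β × MRP = 3.2% + 1.0348 × 5.5% = 8.89%

8.89%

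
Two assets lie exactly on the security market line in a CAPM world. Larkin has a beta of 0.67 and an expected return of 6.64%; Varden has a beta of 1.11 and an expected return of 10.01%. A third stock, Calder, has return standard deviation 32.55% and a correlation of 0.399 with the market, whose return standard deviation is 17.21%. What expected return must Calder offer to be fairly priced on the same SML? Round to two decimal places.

MRP = (10.01% − 6.64%) / (1.11 − 0.67) = 7.6591%
R_f = 6.64% − 0.67 × 7.6591% = 1.5084%
β_Calder = ρ·σ_i/σ_m = 0.399 × 32.55 / 17.21 = 0.7546
E(R_Calder) = R_f + β × MRP = 1.5084% + 0.7546 × 7.6591% = 7.29%

7.29%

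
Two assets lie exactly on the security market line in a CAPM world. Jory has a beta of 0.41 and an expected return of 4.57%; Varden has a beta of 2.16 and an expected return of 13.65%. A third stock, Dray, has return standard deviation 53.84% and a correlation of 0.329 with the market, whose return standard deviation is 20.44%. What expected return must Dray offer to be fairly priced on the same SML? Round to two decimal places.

MRP = (13.65% − 4.57%) / (2.16 − 0.41) = 5.1886%
R_f = 4.57% − 0.41 × 5.1886% = 2.4427%
β_Dray = ρ·σ_i/σ_m = 0.329 × 53.84 / 20.44 = 0.8666
E(R_Dray) = R_f + β × MRP = 2.4427% + 0.8666 × 5.1886% = 6.94%

6.94%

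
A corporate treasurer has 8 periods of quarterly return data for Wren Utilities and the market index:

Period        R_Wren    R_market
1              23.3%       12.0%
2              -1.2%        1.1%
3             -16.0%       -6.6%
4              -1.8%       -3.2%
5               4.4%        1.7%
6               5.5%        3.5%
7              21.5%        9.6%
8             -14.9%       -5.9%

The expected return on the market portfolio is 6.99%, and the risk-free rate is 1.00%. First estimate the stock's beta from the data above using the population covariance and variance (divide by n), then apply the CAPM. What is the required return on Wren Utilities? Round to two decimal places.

Mean R_i = (23.3 − 1.2 − 16.0 − 1.8 + 4.4 + 5.5 + 21.5 − 14.9) / 8 = 2.6000%
Mean R_m = (12.0 + 1.1 − 6.6 − 3.2 + 1.7 + 3.5 + 9.6 − 5.9) / 8 = 1.5250%
Σ(R_i − R̄_i)(R_m − R̄_m) = 678.9600  ⇒  Cov = 678.9600 / 8 = 84.8700
Σ(R_m − R̄_m)² = 322.5150  ⇒  Var(R_m) = 322.5150 / 8 = 40.3144
β = Cov / Var(R_m) = 84.8700 / 40.3144 = 2.1052
MRP = 6.99% − 1.00% = 5.99%
E(R) = R_f + β × MRP = 1.00% + 2.1052 × 5.99% = 13.61%

13.61%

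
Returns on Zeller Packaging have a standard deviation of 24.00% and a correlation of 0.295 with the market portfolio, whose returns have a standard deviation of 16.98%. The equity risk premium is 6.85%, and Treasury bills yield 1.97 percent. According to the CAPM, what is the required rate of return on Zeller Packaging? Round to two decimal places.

β = ρ × σ_i / σ_m = 0.295 × 24.00% / 16.98% = 0.4170
E(R) = 1.97% + 0.4170 × 6.85% = 4.83%

4.83%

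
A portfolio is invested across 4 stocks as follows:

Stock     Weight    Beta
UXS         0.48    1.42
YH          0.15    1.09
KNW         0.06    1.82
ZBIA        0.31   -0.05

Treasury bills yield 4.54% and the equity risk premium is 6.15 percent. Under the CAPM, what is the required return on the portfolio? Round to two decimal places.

10.31%

β_P = Σ w_i β_i = 0.48×1.42 + 0.15×1.09 + 0.06×1.82 + 0.31×-0.05 = 0.9388
E(R_P) = R_f + β_P × MRP = 4.54% + 0.9388 × 6.15% = 10.31%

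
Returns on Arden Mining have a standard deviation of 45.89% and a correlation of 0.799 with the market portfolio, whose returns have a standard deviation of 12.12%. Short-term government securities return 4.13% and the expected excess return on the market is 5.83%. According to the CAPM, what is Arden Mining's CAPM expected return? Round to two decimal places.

β = ρ × σ_i / σ_m = 0.799 × 45.89% / 12.12% = 3.0253
E(R) = 4.13% + 3.0253 × 5.83% = 21.77%

21.77%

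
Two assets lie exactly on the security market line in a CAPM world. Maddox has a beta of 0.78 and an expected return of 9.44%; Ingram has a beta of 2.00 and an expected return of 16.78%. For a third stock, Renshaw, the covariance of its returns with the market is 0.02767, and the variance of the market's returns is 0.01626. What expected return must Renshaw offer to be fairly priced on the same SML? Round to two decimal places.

MRP = (16.78% − 9.44%) / (2.00 − 0.78) = 6.0164%
R_f = 9.44% − 0.78 × 6.0164% = 4.7472%
β_Renshaw = Cov / Var(R_m) = 0.02767 / 0.01626 = 1.7017
E(R_Renshaw) = R_f + β × MRP = 4.7472% + 1.7017 × 6.0164% = 14.99%

14.99%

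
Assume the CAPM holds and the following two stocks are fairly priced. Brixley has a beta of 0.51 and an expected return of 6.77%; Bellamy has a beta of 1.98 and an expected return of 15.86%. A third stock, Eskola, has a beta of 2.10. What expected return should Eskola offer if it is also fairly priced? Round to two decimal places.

MRP (SML slope) = (15.86% − 6.77%) / (1.98 − 0.51) = 9.09% / 1.47 = 6.1837%
R_f (intercept) = 6.77% − 0.51 × 6.1837% = 3.6163%
E(R_Eskola) = R_f + β × MRP = 3.6163% + 2.10 × 6.1837% = 16.60%

16.60%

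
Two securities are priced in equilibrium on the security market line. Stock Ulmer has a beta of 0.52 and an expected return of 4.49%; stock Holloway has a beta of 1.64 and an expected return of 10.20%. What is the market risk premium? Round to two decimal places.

5.10%

Both satisfy E(R) = R_f + β·MRP, so the slope of the SML is
MRP = (10.20% − 4.49%) / (1.64 − 0.52) = 5.71% / 1.12 = 5.0982%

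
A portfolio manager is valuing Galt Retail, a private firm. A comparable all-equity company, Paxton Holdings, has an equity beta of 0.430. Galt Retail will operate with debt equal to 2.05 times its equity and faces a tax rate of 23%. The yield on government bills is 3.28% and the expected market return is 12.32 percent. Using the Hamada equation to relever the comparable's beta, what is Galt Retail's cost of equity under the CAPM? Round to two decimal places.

β_L = β_U × [1 + (1 − t)(D/E)] = 0.430 × [1 + (1 − 0.23) × 2.05]
    = 0.430 × [1 + 0.77 × 2.05] = 0.430 × 2.5785 = 1.1088
MRP = 12.32% − 3.28% = 9.04%
E(R) = R_f + β_L × MRP = 3.28% + 1.1088 × 9.04% = 13.30%

13.30%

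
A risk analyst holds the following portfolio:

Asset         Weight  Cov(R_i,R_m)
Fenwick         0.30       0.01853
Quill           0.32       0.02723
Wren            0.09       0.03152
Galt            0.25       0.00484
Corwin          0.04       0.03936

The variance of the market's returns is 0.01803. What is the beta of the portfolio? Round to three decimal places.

1.103

β_Fenwick = 0.01853 / 0.01803 = 1.0277
β_Quill = 0.02723 / 0.01803 = 1.5103
β_Wren = 0.03152 / 0.01803 = 1.7482
β_Galt = 0.00484 / 0.01803 = 0.2684
β_Corwin = 0.03936 / 0.01803 = 2.1830
β_P = Σ w_i β_i = 0.30×1.0277 + 0.32×1.5103 + 0.09×1.7482 + 0.25×0.2684 + 0.04×2.1830 = 1.1034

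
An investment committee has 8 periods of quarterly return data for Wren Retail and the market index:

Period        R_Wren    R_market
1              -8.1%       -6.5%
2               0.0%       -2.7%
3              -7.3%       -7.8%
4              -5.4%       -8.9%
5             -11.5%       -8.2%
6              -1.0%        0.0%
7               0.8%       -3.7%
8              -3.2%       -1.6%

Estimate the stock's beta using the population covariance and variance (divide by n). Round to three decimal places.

0.991

Mean R_i = (-8.1 + 0.0 − 7.3 − 5.4 − 11.5 − 1.0 + 0.8 − 3.2) / 8 = -4.4625%
Mean R_m = (-6.5 − 2.7 − 7.8 − 8.9 − 8.2 + 0.0 − 3.7 − 1.6) / 8 = -4.9250%
Σ(R_i − R̄_i)(R_m − R̄_m) = 78.2875  ⇒  Cov = 78.2875 / 8 = 9.7859
Σ(R_m − R̄_m)² = 79.0350  ⇒  Var(R_m) = 79.0350 / 8 = 9.8794
β = Cov / Var(R_m) = 9.7859 / 9.8794 = 0.9905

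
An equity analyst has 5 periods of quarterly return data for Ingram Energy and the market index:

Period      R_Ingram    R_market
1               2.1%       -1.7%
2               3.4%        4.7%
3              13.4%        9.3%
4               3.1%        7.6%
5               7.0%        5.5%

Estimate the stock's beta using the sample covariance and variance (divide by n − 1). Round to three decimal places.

Mean R_i = (2.1 + 3.4 + 13.4 + 3.1 + 7.0) / 5 = 5.8000%
Mean R_m = (-1.7 + 4.7 + 9.3 + 7.6 + 5.5) / 5 = 5.0800%
Σ(R_i − R̄_i)(R_m − R̄_m) = 51.7700  ⇒  Cov = 51.7700 / 4 = 12.9425
Σ(R_m − R̄_m)² = 70.4480  ⇒  Var(R_m) = 70.4480 / 4 = 17.6120
β = Cov / Var(R_m) = 12.9425 / 17.6120 = 0.7349

0.735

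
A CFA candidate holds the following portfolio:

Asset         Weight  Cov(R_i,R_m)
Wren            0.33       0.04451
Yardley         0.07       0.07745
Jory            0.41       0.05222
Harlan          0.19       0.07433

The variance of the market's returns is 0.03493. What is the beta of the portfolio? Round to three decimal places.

1.593

β_Wren = 0.04451 / 0.03493 = 1.2743
β_Yardley = 0.07745 / 0.03493 = 2.2173
β_Jory = 0.05222 / 0.03493 = 1.4950
β_Harlan = 0.07433 / 0.03493 = 2.1280
β_P = Σ w_i β_i = 0.33×1.2743 + 0.07×2.2173 + 0.41×1.4950 + 0.19×2.1280 = 1.5930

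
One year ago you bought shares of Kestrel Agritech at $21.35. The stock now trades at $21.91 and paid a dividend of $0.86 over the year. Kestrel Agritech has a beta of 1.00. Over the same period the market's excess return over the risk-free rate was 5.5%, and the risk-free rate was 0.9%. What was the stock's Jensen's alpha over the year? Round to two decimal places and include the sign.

Realised HPR = (P1 + D1 − P0) / P0 = (21.91 + 0.86 − 21.35) / 21.35 = 1.42 / 21.35 = 6.6511%
CAPM required = R_f + β·MRP = 0.9% + 1.00 × 5.5% = 6.4000%
α = realised − required = 6.6511% − 6.4000% = +0.25%

+0.25%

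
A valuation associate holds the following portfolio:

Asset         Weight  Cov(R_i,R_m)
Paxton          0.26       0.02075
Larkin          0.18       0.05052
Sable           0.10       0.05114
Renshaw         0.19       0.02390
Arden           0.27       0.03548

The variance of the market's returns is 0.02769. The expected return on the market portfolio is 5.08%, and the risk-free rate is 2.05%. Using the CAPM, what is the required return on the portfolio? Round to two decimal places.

5.74%

β_Paxton = 0.02075 / 0.02769 = 0.7494
β_Larkin = 0.05052 / 0.02769 = 1.8245
β_Sable = 0.05114 / 0.02769 = 1.8469
β_Renshaw = 0.02390 / 0.02769 = 0.8631
β_Arden = 0.03548 / 0.02769 = 1.2813
β_P = Σ w_i β_i = 0.26×0.7494 + 0.18×1.8245 + 0.10×1.8469 + 0.19×0.8631 + 0.27×1.2813 = 1.2179
MRP = 5.08% − 2.05% = 3.03%
E(R_P) = R_f + β_P × MRP = 2.05% + 1.2179 × 3.03% = 5.74%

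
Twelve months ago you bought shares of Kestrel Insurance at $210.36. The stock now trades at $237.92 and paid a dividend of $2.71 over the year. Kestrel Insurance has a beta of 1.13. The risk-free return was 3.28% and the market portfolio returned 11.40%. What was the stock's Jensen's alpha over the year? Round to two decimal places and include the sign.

+1.93%

Realised HPR = (P1 + D1 − P0) / P0 = (237.92 + 2.71 − 210.36) / 210.36 = 30.27 / 210.36 = 14.3896%
MRP = 11.40% − 3.28% = 8.12%
CAPM required = R_f + β·MRP = 3.28% + 1.13 × 8.12% = 12.4556%
α = realised − required = 14.3896% − 12.4556% = +1.93%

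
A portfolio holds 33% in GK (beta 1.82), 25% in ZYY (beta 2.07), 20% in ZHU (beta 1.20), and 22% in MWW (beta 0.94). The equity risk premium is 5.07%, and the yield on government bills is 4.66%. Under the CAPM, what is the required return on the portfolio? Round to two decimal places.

12.59%

β_P = Σ w_i β_i = 0.33×1.82 + 0.25×2.07 + 0.20×1.20 + 0.22×0.94 = 1.5649
E(R_P) = R_f + β_P × MRP = 4.66% + 1.5649 × 5.07% = 12.59%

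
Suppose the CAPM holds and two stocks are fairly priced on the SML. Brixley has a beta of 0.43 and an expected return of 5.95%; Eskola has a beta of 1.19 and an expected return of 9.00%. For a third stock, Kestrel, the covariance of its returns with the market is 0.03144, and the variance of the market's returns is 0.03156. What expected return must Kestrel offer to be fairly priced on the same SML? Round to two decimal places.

MRP = (9.00% − 5.95%) / (1.19 − 0.43) = 4.0132%
R_f = 5.95% − 0.43 × 4.0132% = 4.2243%
β_Kestrel = Cov / Var(R_m) = 0.03144 / 0.03156 = 0.9962
E(R_Kestrel) = R_f + β × MRP = 4.2243% + 0.9962 × 4.0132% = 8.22%

8.22%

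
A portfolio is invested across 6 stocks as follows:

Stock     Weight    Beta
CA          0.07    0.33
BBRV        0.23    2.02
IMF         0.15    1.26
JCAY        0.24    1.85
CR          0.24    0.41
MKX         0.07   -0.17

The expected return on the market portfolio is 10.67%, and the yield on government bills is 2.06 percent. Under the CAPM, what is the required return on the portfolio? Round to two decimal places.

12.45%

β_P = Σ w_i β_i = 0.07×0.33 + 0.23×2.02 + 0.15×1.26 + 0.24×1.85 + 0.24×0.41 + 0.07×-0.17 = 1.2072
MRP = 10.67% − 2.06% = 8.61%
E(R_P) = R_f + β_P × MRP = 2.06% + 1.2072 × 8.61% = 12.45%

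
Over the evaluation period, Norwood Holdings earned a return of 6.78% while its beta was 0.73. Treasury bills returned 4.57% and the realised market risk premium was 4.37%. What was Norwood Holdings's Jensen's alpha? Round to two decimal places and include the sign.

CAPM benchmark = R_f + β(R_m − R_f) = 4.57% + 0.73 × 4.37% = 7.7601%
α = actual − benchmark = 6.78% − 7.7601% = -0.98%

-0.98%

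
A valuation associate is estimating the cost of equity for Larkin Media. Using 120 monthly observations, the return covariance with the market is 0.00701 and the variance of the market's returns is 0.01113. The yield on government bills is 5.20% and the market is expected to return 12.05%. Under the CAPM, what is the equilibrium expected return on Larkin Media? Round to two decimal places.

9.51%

β = Cov(R_i, R_m) / Var(R_m) = 0.00701 / 0.01113 = 0.6298
MRP = 12.05% − 5.20% = 6.85%
E(R) = R_f + β × MRP = 5.20% + 0.6298 × 6.85% = 9.51%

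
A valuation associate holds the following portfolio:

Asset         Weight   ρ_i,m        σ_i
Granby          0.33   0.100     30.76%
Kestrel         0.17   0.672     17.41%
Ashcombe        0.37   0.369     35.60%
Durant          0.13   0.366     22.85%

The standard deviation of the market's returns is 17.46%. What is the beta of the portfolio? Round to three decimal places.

β_Granby = 0.100 × 30.76% / 17.46% = 0.1762
β_Kestrel = 0.672 × 17.41% / 17.46% = 0.6701
β_Ashcombe = 0.369 × 35.60% / 17.46% = 0.7524
β_Durant = 0.366 × 22.85% / 17.46% = 0.4790
β_P = Σ w_i β_i = 0.33×0.1762 + 0.17×0.6701 + 0.37×0.7524 + 0.13×0.4790 = 0.5127

0.513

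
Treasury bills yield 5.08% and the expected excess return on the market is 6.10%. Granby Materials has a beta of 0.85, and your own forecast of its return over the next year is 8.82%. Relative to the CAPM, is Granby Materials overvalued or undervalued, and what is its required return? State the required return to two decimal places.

Required return = R_f + β·MRP = 5.08% + 0.85 × 6.10% = 10.27%
Forecast 8.82% < required 10.27% → the stock plots below the SML → overvalued.

Overvalued; required return 10.27%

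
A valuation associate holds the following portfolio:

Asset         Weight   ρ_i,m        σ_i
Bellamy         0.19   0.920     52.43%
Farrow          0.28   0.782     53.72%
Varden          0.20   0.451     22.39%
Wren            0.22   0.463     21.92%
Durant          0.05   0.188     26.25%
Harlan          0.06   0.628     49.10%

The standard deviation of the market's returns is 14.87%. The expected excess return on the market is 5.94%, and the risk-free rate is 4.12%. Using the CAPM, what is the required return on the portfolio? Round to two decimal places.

15.02%

β_Bellamy = 0.920 × 52.43% / 14.87% = 3.2438
β_Farrow = 0.782 × 53.72% / 14.87% = 2.8251
β_Varden = 0.451 × 22.39% / 14.87% = 0.6791
β_Wren = 0.463 × 21.92% / 14.87% = 0.6825
β_Durant = 0.188 × 26.25% / 14.87% = 0.3319
β_Harlan = 0.628 × 49.10% / 14.87% = 2.0736
β_P = Σ w_i β_i = 0.19×3.2438 + 0.28×2.8251 + 0.20×0.6791 + 0.22×0.6825 + 0.05×0.3319 + 0.06×2.0736 = 1.8343
E(R_P) = R_f + β_P × MRP = 4.12% + 1.8343 × 5.94% = 15.02%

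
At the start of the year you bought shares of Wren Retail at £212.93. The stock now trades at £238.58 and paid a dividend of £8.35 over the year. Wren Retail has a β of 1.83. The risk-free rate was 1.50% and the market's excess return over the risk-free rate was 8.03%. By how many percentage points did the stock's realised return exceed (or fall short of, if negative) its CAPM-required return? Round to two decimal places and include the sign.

Realised HPR = (P1 + D1 − P0) / P0 = (238.58 + 8.35 − 212.93) / 212.93 = 34.00 / 212.93 = 15.9677%
CAPM required = R_f + β·MRP = 1.50% + 1.83 × 8.03% = 16.1949%
α = realised − required = 15.9677% − 16.1949% = -0.23%

-0.23%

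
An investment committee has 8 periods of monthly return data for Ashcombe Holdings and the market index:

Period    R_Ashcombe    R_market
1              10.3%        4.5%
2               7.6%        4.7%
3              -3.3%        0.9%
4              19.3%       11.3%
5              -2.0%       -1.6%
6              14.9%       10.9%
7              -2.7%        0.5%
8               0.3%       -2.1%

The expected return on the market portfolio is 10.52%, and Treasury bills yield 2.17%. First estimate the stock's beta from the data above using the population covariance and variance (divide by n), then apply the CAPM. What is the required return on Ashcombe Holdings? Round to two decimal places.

Mean R_i = (10.3 + 7.6 − 3.3 + 19.3 − 2.0 + 14.9 − 2.7 + 0.3) / 8 = 5.5500%
Mean R_m = (4.5 + 4.7 + 0.9 + 11.3 − 1.6 + 10.9 + 0.5 − 2.1) / 8 = 3.6375%
Σ(R_i − R̄_i)(R_m − R̄_m) = 299.3150  ⇒  Cov = 299.3150 / 8 = 37.4144
Σ(R_m − R̄_m)² = 191.0188  ⇒  Var(R_m) = 191.0188 / 8 = 23.8774
β = Cov / Var(R_m) = 37.4144 / 23.8774 = 1.5669
MRP = 10.52% − 2.17% = 8.35%
E(R) = R_f + β × MRP = 2.17% + 1.5669 × 8.35% = 15.25%

15.25%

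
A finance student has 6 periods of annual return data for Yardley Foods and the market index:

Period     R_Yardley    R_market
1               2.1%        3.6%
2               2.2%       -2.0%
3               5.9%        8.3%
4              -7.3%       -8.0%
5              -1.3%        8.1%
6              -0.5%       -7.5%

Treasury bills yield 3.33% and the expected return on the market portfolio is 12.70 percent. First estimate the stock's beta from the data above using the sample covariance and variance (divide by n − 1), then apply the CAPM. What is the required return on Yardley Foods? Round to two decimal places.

Mean R_i = (2.1 + 2.2 + 5.9 − 7.3 − 1.3 − 0.5) / 6 = 0.1833%
Mean R_m = (3.6 − 2.0 + 8.3 − 8.0 + 8.1 − 7.5) / 6 = 0.4167%
Σ(R_i − R̄_i)(R_m − R̄_m) = 103.2917  ⇒  Cov = 103.2917 / 5 = 20.6583
Σ(R_m − R̄_m)² = 270.6683  ⇒  Var(R_m) = 270.6683 / 5 = 54.1337
β = Cov / Var(R_m) = 20.6583 / 54.1337 = 0.3816
MRP = 12.70% − 3.33% = 9.37%
E(R) = R_f + β × MRP = 3.33% + 0.3816 × 9.37% = 6.91%

6.91%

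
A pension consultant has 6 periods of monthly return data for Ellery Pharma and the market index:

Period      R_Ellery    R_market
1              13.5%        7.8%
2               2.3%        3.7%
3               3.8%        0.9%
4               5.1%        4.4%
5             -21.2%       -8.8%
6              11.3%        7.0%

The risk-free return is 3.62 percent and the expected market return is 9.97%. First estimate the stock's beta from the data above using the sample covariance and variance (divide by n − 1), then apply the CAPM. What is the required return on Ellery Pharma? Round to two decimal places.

16.36%

Mean R_i = (13.5 + 2.3 + 3.8 + 5.1 − 21.2 + 11.3) / 6 = 2.4667%
Mean R_m = (7.8 + 3.7 + 0.9 + 4.4 − 8.8 + 7.0) / 6 = 2.5000%
Σ(R_i − R̄_i)(R_m − R̄_m) = 368.3300  ⇒  Cov = 368.3300 / 5 = 73.6660
Σ(R_m − R̄_m)² = 183.6400  ⇒  Var(R_m) = 183.6400 / 5 = 36.7280
β = Cov / Var(R_m) = 73.6660 / 36.7280 = 2.0057
MRP = 9.97% − 3.62% = 6.35%
E(R) = R_f + β × MRP = 3.62% + 2.0057 × 6.35% = 16.36%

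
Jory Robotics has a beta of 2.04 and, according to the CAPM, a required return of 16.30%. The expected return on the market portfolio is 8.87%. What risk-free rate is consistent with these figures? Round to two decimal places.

E(R) = R_f + β(E(R_m) − R_f) = R_f(1 − β) + β·E(R_m)
16.30% = R_f × (1 − 2.04) + 2.04 × 8.87%
16.30% = R_f × -1.04 + 18.0948%
R_f = (16.30% − 18.0948%) / -1.04 = 1.73%

1.73%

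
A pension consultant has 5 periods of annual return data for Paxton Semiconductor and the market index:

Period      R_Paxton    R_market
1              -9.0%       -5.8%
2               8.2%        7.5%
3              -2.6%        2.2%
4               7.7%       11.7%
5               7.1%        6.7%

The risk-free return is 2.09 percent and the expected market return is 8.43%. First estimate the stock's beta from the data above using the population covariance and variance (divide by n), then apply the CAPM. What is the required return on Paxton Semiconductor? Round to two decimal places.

9.07%

Mean R_i = (-9.0 + 8.2 − 2.6 + 7.7 + 7.1) / 5 = 2.2800%
Mean R_m = (-5.8 + 7.5 + 2.2 + 11.7 + 6.7) / 5 = 4.4600%
Σ(R_i − R̄_i)(R_m − R̄_m) = 194.7960  ⇒  Cov = 194.7960 / 5 = 38.9592
Σ(R_m − R̄_m)² = 177.0520  ⇒  Var(R_m) = 177.0520 / 5 = 35.4104
β = Cov / Var(R_m) = 38.9592 / 35.4104 = 1.1002
MRP = 8.43% − 2.09% = 6.34%
E(R) = R_f + β × MRP = 2.09% + 1.1002 × 6.34% = 9.07%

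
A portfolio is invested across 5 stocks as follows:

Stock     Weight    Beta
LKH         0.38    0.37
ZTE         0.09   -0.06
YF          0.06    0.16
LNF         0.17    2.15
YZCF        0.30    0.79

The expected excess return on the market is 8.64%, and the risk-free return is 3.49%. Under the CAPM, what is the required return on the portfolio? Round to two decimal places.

β_P = Σ w_i β_i = 0.38×0.37 + 0.09×-0.06 + 0.06×0.16 + 0.17×2.15 + 0.30×0.79 = 0.7473
E(R_P) = R_f + β_P × MRP = 3.49% + 0.7473 × 8.64% = 9.95%

9.95%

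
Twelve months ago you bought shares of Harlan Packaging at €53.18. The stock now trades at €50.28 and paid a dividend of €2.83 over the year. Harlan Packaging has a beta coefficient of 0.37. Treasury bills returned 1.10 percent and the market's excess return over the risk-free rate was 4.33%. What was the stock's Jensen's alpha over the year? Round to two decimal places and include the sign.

Realised HPR = (P1 + D1 − P0) / P0 = (50.28 + 2.83 − 53.18) / 53.18 = -0.07 / 53.18 = -0.1316%
CAPM required = R_f + β·MRP = 1.10% + 0.37 × 4.33% = 2.7021%
α = realised − required = -0.1316% − 2.7021% = -2.83%

-2.83%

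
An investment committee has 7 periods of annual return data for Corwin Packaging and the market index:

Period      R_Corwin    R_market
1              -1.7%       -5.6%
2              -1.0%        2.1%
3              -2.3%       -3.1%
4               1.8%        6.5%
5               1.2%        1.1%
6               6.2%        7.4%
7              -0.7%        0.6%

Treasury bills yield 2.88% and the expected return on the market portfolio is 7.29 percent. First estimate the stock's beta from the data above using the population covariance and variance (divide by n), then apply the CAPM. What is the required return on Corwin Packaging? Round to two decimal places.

Mean R_i = (-1.7 − 1.0 − 2.3 + 1.8 + 1.2 + 6.2 − 0.7) / 7 = 0.5000%
Mean R_m = (-5.6 + 2.1 − 3.1 + 6.5 + 1.1 + 7.4 + 0.6) / 7 = 1.2857%
Σ(R_i − R̄_i)(R_m − R̄_m) = 68.5300  ⇒  Cov = 68.5300 / 7 = 9.7900
Σ(R_m − R̄_m)² = 132.3886  ⇒  Var(R_m) = 132.3886 / 7 = 18.9127
β = Cov / Var(R_m) = 9.7900 / 18.9127 = 0.5176
MRP = 7.29% − 2.88% = 4.41%
E(R) = R_f + β × MRP = 2.88% + 0.5176 × 4.41% = 5.16%

5.16%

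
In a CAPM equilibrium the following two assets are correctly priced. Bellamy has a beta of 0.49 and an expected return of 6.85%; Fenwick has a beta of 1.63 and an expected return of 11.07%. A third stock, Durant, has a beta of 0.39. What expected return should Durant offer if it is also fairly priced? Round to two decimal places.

MRP (SML slope) = (11.07% − 6.85%) / (1.63 − 0.49) = 4.22% / 1.14 = 3.7018%
R_f (intercept) = 6.85% − 0.49 × 3.7018% = 5.0361%
E(R_Durant) = R_f + β × MRP = 5.0361% + 0.39 × 3.7018% = 6.48%

6.48%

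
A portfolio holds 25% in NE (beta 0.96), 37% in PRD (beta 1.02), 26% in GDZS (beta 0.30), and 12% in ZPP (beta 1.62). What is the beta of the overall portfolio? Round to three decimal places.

0.890

β_P = Σ w_i β_i = 0.25×0.96 + 0.37×1.02 + 0.26×0.30 + 0.12×1.62 = 0.8898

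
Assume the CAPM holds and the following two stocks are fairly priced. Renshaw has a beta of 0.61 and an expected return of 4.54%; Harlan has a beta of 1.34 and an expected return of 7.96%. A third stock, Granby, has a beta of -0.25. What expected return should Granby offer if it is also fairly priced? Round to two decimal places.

MRP (SML slope) = (7.96% − 4.54%) / (1.34 − 0.61) = 3.42% / 0.73 = 4.6849%
R_f (intercept) = 4.54% − 0.61 × 4.6849% = 1.6822%
E(R_Granby) = R_f + β × MRP = 1.6822% + -0.25 × 4.6849% = 0.51%

0.51%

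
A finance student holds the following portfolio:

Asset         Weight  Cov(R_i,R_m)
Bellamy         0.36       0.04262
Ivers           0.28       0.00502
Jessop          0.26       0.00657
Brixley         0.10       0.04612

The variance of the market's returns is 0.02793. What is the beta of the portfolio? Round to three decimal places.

β_Bellamy = 0.04262 / 0.02793 = 1.5260
β_Ivers = 0.00502 / 0.02793 = 0.1797
β_Jessop = 0.00657 / 0.02793 = 0.2352
β_Brixley = 0.04612 / 0.02793 = 1.6513
β_P = Σ w_i β_i = 0.36×1.5260 + 0.28×0.1797 + 0.26×0.2352 + 0.10×1.6513 = 0.8260

0.826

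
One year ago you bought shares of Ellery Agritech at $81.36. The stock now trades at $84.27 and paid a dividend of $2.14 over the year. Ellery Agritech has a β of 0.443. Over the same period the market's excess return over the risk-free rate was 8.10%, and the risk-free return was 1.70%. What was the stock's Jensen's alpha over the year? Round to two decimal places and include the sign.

Realised HPR = (P1 + D1 − P0) / P0 = (84.27 + 2.14 − 81.36) / 81.36 = 5.05 / 81.36 = 6.2070%
CAPM required = R_f + β·MRP = 1.70% + 0.443 × 8.10% = 5.28830%
α = realised − required = 6.2070% − 5.28830% = +0.92%

+0.92%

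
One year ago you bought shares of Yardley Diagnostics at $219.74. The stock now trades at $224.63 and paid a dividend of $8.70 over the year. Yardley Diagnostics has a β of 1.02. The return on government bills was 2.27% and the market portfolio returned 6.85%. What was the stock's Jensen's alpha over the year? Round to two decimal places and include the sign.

-0.76%

Realised HPR = (P1 + D1 − P0) / P0 = (224.63 + 8.70 − 219.74) / 219.74 = 13.59 / 219.74 = 6.1846%
MRP = 6.85% − 2.27% = 4.58%
CAPM required = R_f + β·MRP = 2.27% + 1.02 × 4.58% = 6.9416%
α = realised − required = 6.1846% − 6.9416% = -0.76%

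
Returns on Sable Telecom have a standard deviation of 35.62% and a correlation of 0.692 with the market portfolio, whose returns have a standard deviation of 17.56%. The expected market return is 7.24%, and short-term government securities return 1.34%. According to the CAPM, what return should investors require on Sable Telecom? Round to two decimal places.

9.62%

β = ρ × σ_i / σ_m = 0.692 × 35.62% / 17.56% = 1.4037
MRP = 7.24% − 1.34% = 5.90%
E(R) = 1.34% + 1.4037 × 5.90% = 9.62%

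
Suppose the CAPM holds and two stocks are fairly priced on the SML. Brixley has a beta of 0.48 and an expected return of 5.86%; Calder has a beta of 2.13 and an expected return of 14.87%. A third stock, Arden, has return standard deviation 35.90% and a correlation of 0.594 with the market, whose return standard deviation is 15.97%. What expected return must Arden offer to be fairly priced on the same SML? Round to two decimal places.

10.53%

MRP = (14.87% − 5.86%) / (2.13 − 0.48) = 5.4606%
R_f = 5.86% − 0.48 × 5.4606% = 3.2389%
β_Arden = ρ·σ_i/σ_m = 0.594 × 35.90 / 15.97 = 1.3353
E(R_Arden) = R_f + β × MRP = 3.2389% + 1.3353 × 5.4606% = 10.53%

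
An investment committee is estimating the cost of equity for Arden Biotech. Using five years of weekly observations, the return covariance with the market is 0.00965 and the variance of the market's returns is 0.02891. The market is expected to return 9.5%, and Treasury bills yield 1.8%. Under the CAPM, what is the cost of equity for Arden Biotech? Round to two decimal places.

4.37%

β = Cov(R_i, R_m) / Var(R_m) = 0.00965 / 0.02891 = 0.3338
MRP = 9.5% − 1.8% = 7.70%
E(R) = R_f + β × MRP = 1.8% + 0.3338 × 7.7% = 4.37%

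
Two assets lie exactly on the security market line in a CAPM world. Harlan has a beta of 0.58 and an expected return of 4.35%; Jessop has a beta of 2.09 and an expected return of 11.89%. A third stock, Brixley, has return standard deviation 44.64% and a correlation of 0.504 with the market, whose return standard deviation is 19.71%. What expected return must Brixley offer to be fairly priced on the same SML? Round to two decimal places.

MRP = (11.89% − 4.35%) / (2.09 − 0.58) = 4.9934%
R_f = 4.35% − 0.58 × 4.9934% = 1.4538%
β_Brixley = ρ·σ_i/σ_m = 0.504 × 44.64 / 19.71 = 1.1415
E(R_Brixley) = R_f + β × MRP = 1.4538% + 1.1415 × 4.9934% = 7.15%

7.15%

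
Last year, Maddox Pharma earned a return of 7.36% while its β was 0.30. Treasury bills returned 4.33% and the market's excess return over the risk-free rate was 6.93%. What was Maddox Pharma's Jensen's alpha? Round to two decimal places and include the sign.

+0.95%

CAPM benchmark = R_f + β(R_m − R_f) = 4.33% + 0.30 × 6.93% = 6.4090%
α = actual − benchmark = 7.36% − 6.4090% = +0.95%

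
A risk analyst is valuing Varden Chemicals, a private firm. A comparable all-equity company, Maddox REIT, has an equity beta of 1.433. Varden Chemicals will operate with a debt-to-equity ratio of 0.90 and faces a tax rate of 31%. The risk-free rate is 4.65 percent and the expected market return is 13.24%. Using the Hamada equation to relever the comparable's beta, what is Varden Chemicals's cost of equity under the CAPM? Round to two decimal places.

β_L = β_U × [1 + (1 − t)(D/E)] = 1.433 × [1 + (1 − 0.31) × 0.90]
    = 1.433 × [1 + 0.69 × 0.90] = 1.433 × 1.6210 = 2.3229
MRP = 13.24% − 4.65% = 8.59%
E(R) = R_f + β_L × MRP = 4.65% + 2.3229 × 8.59% = 24.60%

24.60%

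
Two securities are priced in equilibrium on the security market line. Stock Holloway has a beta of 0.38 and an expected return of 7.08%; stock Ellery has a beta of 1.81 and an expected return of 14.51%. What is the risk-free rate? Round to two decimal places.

5.11%

Both satisfy E(R) = R_f + β·MRP, so the slope of the SML is
MRP = (14.51% − 7.08%) / (1.81 − 0.38) = 7.43% / 1.43 = 5.1958%
R_f = E(R_Holloway) − β_Holloway·MRP = 7.08% − 0.38 × 5.1958% = 5.1056%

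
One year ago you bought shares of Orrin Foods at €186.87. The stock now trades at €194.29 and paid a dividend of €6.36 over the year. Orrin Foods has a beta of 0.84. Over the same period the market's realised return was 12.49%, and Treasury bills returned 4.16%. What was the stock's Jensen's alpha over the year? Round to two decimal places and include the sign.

Realised HPR = (P1 + D1 − P0) / P0 = (194.29 + 6.36 − 186.87) / 186.87 = 13.78 / 186.87 = 7.3741%
MRP = 12.49% − 4.16% = 8.33%
CAPM required = R_f + β·MRP = 4.16% + 0.84 × 8.33% = 11.1572%
α = realised − required = 7.3741% − 11.1572% = -3.78%

-3.78%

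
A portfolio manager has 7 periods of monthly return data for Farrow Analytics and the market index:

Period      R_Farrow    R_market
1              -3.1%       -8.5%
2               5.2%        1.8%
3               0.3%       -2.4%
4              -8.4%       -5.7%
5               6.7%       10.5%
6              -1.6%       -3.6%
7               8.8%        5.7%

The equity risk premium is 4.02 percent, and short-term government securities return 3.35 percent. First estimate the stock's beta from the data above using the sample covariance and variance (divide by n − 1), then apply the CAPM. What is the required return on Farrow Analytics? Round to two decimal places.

Mean R_i = (-3.1 + 5.2 + 0.3 − 8.4 + 6.7 − 1.6 + 8.8) / 7 = 1.1286%
Mean R_m = (-8.5 + 1.8 − 2.4 − 5.7 + 10.5 − 3.6 + 5.7) / 7 = -0.3143%
Σ(R_i − R̄_i)(R_m − R̄_m) = 211.6229  ⇒  Cov = 211.6229 / 6 = 35.2705
Σ(R_m − R̄_m)² = 268.7486  ⇒  Var(R_m) = 268.7486 / 6 = 44.7914
β = Cov / Var(R_m) = 35.2705 / 44.7914 = 0.7874
E(R) = R_f + β × MRP = 3.35% + 0.7874 × 4.02% = 6.52%

6.52%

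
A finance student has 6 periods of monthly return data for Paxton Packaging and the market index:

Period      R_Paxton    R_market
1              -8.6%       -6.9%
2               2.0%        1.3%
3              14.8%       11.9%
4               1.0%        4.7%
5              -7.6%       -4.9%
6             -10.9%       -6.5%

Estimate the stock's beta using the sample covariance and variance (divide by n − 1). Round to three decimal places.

1.254

Mean R_i = (-8.6 + 2.0 + 14.8 + 1.0 − 7.6 − 10.9) / 6 = -1.5500%
Mean R_m = (-6.9 + 1.3 + 11.9 + 4.7 − 4.9 − 6.5) / 6 = -0.0667%
Σ(R_i − R̄_i)(R_m − R̄_m) = 350.2300  ⇒  Cov = 350.2300 / 5 = 70.0460
Σ(R_m − R̄_m)² = 279.2333  ⇒  Var(R_m) = 279.2333 / 5 = 55.8467
β = Cov / Var(R_m) = 70.0460 / 55.8467 = 1.2543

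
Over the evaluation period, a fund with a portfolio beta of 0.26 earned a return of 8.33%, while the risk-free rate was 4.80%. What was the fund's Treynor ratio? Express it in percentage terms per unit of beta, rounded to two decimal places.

Treynor = (R_P − R_f) / β_P = (8.33% − 4.80%) / 0.2600 = 3.53% / 0.2600 = 13.58%

13.58%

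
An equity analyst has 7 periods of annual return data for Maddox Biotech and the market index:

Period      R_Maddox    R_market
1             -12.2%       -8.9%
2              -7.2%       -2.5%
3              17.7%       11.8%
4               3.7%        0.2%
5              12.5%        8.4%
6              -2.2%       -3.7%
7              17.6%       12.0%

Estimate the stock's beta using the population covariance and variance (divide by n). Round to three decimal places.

1.430

Mean R_i = (-12.2 − 7.2 + 17.7 + 3.7 + 12.5 − 2.2 + 17.6) / 7 = 4.2714%
Mean R_m = (-8.9 − 2.5 + 11.8 + 0.2 + 8.4 − 3.7 + 12.0) / 7 = 2.4714%
Σ(R_i − R̄_i)(R_m − R̄_m) = 586.6243  ⇒  Cov = 586.6243 / 7 = 83.8035
Σ(R_m − R̄_m)² = 410.2343  ⇒  Var(R_m) = 410.2343 / 7 = 58.6049
β = Cov / Var(R_m) = 83.8035 / 58.6049 = 1.4300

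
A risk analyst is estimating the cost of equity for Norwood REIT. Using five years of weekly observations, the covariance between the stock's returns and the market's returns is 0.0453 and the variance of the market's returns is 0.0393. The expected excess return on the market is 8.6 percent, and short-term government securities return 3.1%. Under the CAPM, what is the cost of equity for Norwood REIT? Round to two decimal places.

13.01%

β = Cov(R_i, R_m) / Var(R_m) = 0.0453 / 0.0393 = 1.1527
E(R) = R_f + β × MRP = 3.1% + 1.1527 × 8.6% = 13.01%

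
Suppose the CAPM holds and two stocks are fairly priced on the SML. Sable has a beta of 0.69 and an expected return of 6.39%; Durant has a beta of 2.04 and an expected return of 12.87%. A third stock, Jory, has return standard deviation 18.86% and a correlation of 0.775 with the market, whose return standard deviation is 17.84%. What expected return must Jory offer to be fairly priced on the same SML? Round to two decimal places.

7.01%

MRP = (12.87% − 6.39%) / (2.04 − 0.69) = 4.8000%
R_f = 6.39% − 0.69 × 4.8000% = 3.0780%
β_Jory = ρ·σ_i/σ_m = 0.775 × 18.86 / 17.84 = 0.8193
E(R_Jory) = R_f + β × MRP = 3.0780% + 0.8193 × 4.8000% = 7.01%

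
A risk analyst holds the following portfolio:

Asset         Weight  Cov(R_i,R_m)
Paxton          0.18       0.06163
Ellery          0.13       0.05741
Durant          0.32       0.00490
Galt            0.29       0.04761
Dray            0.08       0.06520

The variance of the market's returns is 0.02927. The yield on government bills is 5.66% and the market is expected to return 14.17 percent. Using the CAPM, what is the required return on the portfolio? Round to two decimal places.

17.04%

β_Paxton = 0.06163 / 0.02927 = 2.1056
β_Ellery = 0.05741 / 0.02927 = 1.9614
β_Durant = 0.00490 / 0.02927 = 0.1674
β_Galt = 0.04761 / 0.02927 = 1.6266
β_Dray = 0.06520 / 0.02927 = 2.2275
β_P = Σ w_i β_i = 0.18×2.1056 + 0.13×1.9614 + 0.32×0.1674 + 0.29×1.6266 + 0.08×2.2275 = 1.3375
MRP = 14.17% − 5.66% = 8.51%
E(R_P) = R_f + β_P × MRP = 5.66% + 1.3375 × 8.51% = 17.04%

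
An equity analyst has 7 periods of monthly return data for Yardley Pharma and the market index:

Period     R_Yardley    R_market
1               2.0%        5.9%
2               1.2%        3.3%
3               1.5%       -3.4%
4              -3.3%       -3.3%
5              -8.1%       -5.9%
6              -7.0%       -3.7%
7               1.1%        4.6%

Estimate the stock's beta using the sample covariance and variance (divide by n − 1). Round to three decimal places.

Mean R_i = (2.0 + 1.2 + 1.5 − 3.3 − 8.1 − 7.0 + 1.1) / 7 = -1.8000%
Mean R_m = (5.9 + 3.3 − 3.4 − 3.3 − 5.9 − 3.7 + 4.6) / 7 = -0.3571%
Σ(R_i − R̄_i)(R_m − R̄_m) = 95.8000  ⇒  Cov = 95.8000 / 6 = 15.9667
Σ(R_m − R̄_m)² = 136.9171  ⇒  Var(R_m) = 136.9171 / 6 = 22.8195
β = Cov / Var(R_m) = 15.9667 / 22.8195 = 0.6997

0.700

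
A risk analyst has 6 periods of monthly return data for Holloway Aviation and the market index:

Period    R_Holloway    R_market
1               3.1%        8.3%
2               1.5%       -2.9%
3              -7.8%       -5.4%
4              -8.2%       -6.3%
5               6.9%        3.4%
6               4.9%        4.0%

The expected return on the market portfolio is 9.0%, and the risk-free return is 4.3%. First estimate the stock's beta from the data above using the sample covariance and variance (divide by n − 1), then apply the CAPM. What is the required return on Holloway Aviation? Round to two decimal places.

8.58%

Mean R_i = (3.1 + 1.5 − 7.8 − 8.2 + 6.9 + 4.9) / 6 = 0.0667%
Mean R_m = (8.3 − 2.9 − 5.4 − 6.3 + 3.4 + 4.0) / 6 = 0.1833%
Σ(R_i − R̄_i)(R_m − R̄_m) = 158.1467  ⇒  Cov = 158.1467 / 5 = 31.6293
Σ(R_m − R̄_m)² = 173.5083  ⇒  Var(R_m) = 173.5083 / 5 = 34.7017
β = Cov / Var(R_m) = 31.6293 / 34.7017 = 0.9115
MRP = 9.0% − 4.3% = 4.70%
E(R) = R_f + β × MRP = 4.3% + 0.9115 × 4.7% = 8.58%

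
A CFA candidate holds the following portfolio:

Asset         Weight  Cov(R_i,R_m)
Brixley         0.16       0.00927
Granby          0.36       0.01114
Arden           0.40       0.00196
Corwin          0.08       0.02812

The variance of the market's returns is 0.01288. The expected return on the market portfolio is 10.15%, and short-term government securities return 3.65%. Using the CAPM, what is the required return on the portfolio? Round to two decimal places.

β_Brixley = 0.00927 / 0.01288 = 0.7197
β_Granby = 0.01114 / 0.01288 = 0.8649
β_Arden = 0.00196 / 0.01288 = 0.1522
β_Corwin = 0.02812 / 0.01288 = 2.1832
β_P = Σ w_i β_i = 0.16×0.7197 + 0.36×0.8649 + 0.40×0.1522 + 0.08×2.1832 = 0.6621
MRP = 10.15% − 3.65% = 6.50%
E(R_P) = R_f + β_P × MRP = 3.65% + 0.6621 × 6.50% = 7.95%

7.95%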